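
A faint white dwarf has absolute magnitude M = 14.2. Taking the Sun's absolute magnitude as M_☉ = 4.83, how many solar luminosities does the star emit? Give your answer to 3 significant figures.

M − M_☉ = 14.2 − 4.83 = 9.370
L/L_☉ = 10^(−0.4 (M − M_☉)) = 10^-3.748 = 1.786×10^-4

L/L_☉ ≈ 1.79×10^-4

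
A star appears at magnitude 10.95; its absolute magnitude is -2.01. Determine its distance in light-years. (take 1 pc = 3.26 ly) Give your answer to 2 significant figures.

d ≈ 13000 ly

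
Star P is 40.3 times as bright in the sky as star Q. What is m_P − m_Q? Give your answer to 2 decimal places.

Pogson: Δm = −2.5 log₁₀(ratio) = −2.5 log₁₀(40.3) = −2.5 × 1.6053 = -4.013
Star P is brighter, so it has the smaller magnitude: the difference is negative.

m_P − m_Q ≈ -4.01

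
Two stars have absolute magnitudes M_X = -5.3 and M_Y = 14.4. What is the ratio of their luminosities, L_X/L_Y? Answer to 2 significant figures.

ΔM = M_X − M_Y = -19.7
L_X/L_Y = 10^(−0.4 ΔM) = 10^7.880 = 7.586×10^7

L_X/L_Y ≈ 7.6×10^7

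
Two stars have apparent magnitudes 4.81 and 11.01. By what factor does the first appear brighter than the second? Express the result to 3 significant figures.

Magnitude difference = -6.20
Flux ratio = 10^(−0.4 Δm) = 10^(−0.4 × -6.20) = 10^2.480 = 302.0

302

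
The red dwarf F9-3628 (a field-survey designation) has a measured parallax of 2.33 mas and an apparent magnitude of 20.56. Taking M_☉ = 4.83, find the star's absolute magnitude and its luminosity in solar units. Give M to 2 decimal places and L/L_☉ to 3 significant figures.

M ≈ 12.40; L/L_☉ ≈ 9.40×10^-4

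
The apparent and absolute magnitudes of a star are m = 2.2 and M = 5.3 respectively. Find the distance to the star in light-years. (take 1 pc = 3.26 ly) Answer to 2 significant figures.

d ≈ 7.8 ly

μ = m − M = -3.100
m − M = 5 log₁₀ d − 5
log₁₀ d = (m − M)/5 + 1 = 0.3800
d = 10^0.3800 = 2.399 pc
= 7.820 ly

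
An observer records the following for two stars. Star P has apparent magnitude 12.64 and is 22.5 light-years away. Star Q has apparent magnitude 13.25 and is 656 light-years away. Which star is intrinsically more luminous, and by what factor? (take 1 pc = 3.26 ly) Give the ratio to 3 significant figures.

Star Q is more luminous, by a factor of 485.

Star P: d = 22.5 ly / 3.26 = 6.902 pc
Star P: M = m − 5 log₁₀ d + 5 = 12.64 − 5·0.8390 + 5 = 13.445
Star Q: d = 656 ly / 3.26 = 201.2 pc
Star Q: M = m − 5 log₁₀ d + 5 = 13.25 − 5·2.3037 + 5 = 6.732
ΔM = M_P − M_Q = 13.445 − (6.732) = 6.714; smaller M is more luminous → Star Q.
L ratio = 10^(0.4 |ΔM|) = 10^2.685 = 484.7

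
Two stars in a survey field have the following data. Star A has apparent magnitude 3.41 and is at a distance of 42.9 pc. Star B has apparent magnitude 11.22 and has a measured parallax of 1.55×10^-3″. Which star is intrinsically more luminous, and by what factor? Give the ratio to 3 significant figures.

Star A is more luminous, by a factor of 5.88.

Star A: M = m − 5 log₁₀ d + 5 = 3.41 − 5·1.6325 + 5 = 0.248
Star B: d = 1/p = 1/1.55×10^-3″ = 645.2 pc
Star B: M = m − 5 log₁₀ d + 5 = 11.22 − 5·2.8097 + 5 = 2.172
ΔM = M_A − M_B = 0.248 − (2.172) = -1.924; smaller M is more luminous → Star A.
L ratio = 10^(0.4 |ΔM|) = 10^0.770 = 5.883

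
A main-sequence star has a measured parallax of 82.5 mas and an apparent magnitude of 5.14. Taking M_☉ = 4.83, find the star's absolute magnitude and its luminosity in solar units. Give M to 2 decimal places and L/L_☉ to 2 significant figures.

d = 1/p = 1000/82.5 mas = 12.12 pc
M = m − 5 log₁₀ d + 5 = 5.14 − 5·1.0835 + 5 = 4.722
M − M_☉ = 4.722 − 4.83 = -0.108
L/L_☉ = 10^(−0.4 × -0.108) = 1.104

M ≈ 4.72; L/L_☉ ≈ 1.1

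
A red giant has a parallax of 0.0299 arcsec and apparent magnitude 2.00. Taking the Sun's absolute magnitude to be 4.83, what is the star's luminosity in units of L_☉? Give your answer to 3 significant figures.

d = 1/p = 1/0.0299″ = 33.44 pc
M = m − 5 log₁₀ d + 5 = 2.00 − 5·1.5243 + 5 = -0.622
M − M_☉ = -0.622 − 4.83 = -5.452
L/L_☉ = 10^(−0.4 × -5.452) = 151.6

L/L_☉ ≈ 152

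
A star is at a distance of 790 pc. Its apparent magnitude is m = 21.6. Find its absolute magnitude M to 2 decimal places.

M ≈ 12.11

5 log₁₀(d/10 pc) = 5 log₁₀(790.0) − 5 = 9.488
M = m − 5 log₁₀(d/10) = 21.6 − 9.488 = 12.112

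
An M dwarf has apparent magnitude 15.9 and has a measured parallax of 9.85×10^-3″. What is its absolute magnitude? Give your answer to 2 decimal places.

d = 1/p = 1/9.85×10^-3″ = 101.5 pc
5 log₁₀(d/10 pc) = 5 log₁₀(101.5) − 5 = 5.033
M = m − 5 log₁₀(d/10) = 15.9 − 5.033 = 10.867

M ≈ 10.87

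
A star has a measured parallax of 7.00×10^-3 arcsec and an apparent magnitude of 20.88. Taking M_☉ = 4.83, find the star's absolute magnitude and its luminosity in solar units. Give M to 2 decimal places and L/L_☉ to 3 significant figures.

d = 1/p = 1/7.00×10^-3″ = 142.9 pc
M = m − 5 log₁₀ d + 5 = 20.88 − 5·2.1549 + 5 = 15.105
M − M_☉ = 15.105 − 4.83 = 10.275
L/L_☉ = 10^(−0.4 × 10.275) = 7.759×10^-5

M ≈ 15.11; L/L_☉ ≈ 7.76×10^-5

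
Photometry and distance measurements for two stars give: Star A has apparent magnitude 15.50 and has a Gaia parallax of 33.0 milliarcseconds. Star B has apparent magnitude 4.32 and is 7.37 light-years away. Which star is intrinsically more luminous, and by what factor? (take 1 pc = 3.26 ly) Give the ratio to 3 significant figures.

Star A: p = 33.0 mas = 0.0330″ → d = 1/p = 30.30 pc
Star A: M = m − 5 log₁₀ d + 5 = 15.50 − 5·1.4815 + 5 = 13.093
Star B: d = 7.37 ly / 3.26 = 2.261 pc
Star B: M = m − 5 log₁₀ d + 5 = 4.32 − 5·0.3542 + 5 = 7.549
ΔM = M_A − M_B = 13.093 − (7.549) = 5.544; smaller M is more luminous → Star B.
L ratio = 10^(0.4 |ΔM|) = 10^2.218 = 165.0

Star B is more luminous, by a factor of 165.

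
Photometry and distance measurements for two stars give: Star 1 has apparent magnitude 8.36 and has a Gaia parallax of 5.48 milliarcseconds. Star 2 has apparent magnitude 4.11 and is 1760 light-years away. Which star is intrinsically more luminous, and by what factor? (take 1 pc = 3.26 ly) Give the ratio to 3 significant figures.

Star 2 is more luminous, by a factor of 439.

Star 1: p = 5.48 mas = 5.48×10^-3″ → d = 1/p = 182.5 pc
Star 1: M = m − 5 log₁₀ d + 5 = 8.36 − 5·2.2612 + 5 = 2.054
Star 2: d = 1760 ly / 3.26 = 539.9 pc
Star 2: M = m − 5 log₁₀ d + 5 = 4.11 − 5·2.7323 + 5 = -4.551
ΔM = M_1 − M_2 = 2.054 − (-4.551) = 6.605; smaller M is more luminous → Star 2.
L ratio = 10^(0.4 |ΔM|) = 10^2.642 = 438.7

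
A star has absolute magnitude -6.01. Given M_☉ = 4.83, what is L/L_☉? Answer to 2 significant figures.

M − M_☉ = -6.01 − 4.83 = -10.840
L/L_☉ = 10^(−0.4 (M − M_☉)) = 10^4.336 = 21680

L/L_☉ ≈ 22000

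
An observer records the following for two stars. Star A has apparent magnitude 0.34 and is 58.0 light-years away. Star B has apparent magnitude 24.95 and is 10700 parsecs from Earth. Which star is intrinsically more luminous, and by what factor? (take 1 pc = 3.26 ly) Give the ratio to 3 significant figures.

Star A is more luminous, by a factor of 19300.

Star A: d = 58.0 ly / 3.26 = 17.79 pc
Star A: M = m − 5 log₁₀ d + 5 = 0.34 − 5·1.2502 + 5 = -0.911
Star B: M = m − 5 log₁₀ d + 5 = 24.95 − 5·4.0294 + 5 = 9.803
ΔM = M_A − M_B = -0.911 − (9.803) = -10.714; smaller M is more luminous → Star A.
L ratio = 10^(0.4 |ΔM|) = 10^4.286 = 19300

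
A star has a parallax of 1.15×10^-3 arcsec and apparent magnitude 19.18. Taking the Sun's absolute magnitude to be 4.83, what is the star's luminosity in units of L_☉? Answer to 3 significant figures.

L/L_☉ ≈ 0.0138

d = 1/p = 1/1.15×10^-3″ = 869.6 pc
M = m − 5 log₁₀ d + 5 = 19.18 − 5·2.9393 + 5 = 9.483
M − M_☉ = 9.483 − 4.83 = 4.653
L/L_☉ = 10^(−0.4 × 4.653) = 0.01376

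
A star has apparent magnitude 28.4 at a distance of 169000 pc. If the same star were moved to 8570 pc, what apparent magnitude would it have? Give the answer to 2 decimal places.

m ≈ 21.93

Flux ∝ 1/d², so Δm = 5 log₁₀(d₂/d₁) = 5 log₁₀(8570/169000) = -6.475
m₂ = m₁ + Δm = 28.4 + (-6.475) = 21.925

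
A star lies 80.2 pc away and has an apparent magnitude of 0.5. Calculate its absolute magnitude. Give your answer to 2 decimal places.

M ≈ -4.02

5 log₁₀(d/10 pc) = 5 log₁₀(80.20) − 5 = 4.521
M = m − 5 log₁₀(d/10) = 0.5 − 4.521 = -4.021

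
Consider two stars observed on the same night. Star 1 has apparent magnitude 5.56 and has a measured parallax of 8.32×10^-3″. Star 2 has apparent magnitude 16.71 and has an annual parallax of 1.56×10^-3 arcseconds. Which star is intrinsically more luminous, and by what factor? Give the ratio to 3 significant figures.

Star 1 is more luminous, by a factor of 1010.

Star 1: d = 1/p = 1/8.32×10^-3″ = 120.2 pc
Star 1: M = m − 5 log₁₀ d + 5 = 5.56 − 5·2.0799 + 5 = 0.161
Star 2: d = 1/p = 1/1.56×10^-3″ = 641.0 pc
Star 2: M = m − 5 log₁₀ d + 5 = 16.71 − 5·2.8069 + 5 = 7.676
ΔM = M_1 − M_2 = 0.161 − (7.676) = -7.515; smaller M is more luminous → Star 1.
L ratio = 10^(0.4 |ΔM|) = 10^3.006 = 1014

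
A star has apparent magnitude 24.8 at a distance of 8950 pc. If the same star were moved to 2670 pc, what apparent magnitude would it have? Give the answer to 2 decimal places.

m ≈ 22.17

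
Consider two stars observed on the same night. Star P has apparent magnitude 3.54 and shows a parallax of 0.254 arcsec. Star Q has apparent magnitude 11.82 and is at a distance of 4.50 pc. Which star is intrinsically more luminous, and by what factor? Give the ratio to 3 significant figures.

Star P is more luminous, by a factor of 1570.

Star P: d = 1/p = 1/0.254″ = 3.937 pc
Star P: M = m − 5 log₁₀ d + 5 = 3.54 − 5·0.5952 + 5 = 5.564
Star Q: M = m − 5 log₁₀ d + 5 = 11.82 − 5·0.6532 + 5 = 13.554
ΔM = M_P − M_Q = 5.564 − (13.554) = -7.990; smaller M is more luminous → Star P.
L ratio = 10^(0.4 |ΔM|) = 10^3.196 = 1570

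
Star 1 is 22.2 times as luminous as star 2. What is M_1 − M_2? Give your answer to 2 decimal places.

M_1 − M_2 ≈ -3.37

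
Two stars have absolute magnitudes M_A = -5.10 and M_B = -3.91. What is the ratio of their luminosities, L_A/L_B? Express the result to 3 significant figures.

L_A/L_B ≈ 2.99

ΔM = M_A − M_B = -1.19
L_A/L_B = 10^(−0.4 ΔM) = 10^0.476 = 2.992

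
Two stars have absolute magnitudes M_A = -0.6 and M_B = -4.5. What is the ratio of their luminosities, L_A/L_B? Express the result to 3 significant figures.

L_A/L_B ≈ 0.0275

ΔM = M_A − M_B = 3.9
L_A/L_B = 10^(−0.4 ΔM) = 10^-1.560 = 0.02754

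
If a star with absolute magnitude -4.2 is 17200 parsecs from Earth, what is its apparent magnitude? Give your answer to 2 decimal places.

m ≈ 11.98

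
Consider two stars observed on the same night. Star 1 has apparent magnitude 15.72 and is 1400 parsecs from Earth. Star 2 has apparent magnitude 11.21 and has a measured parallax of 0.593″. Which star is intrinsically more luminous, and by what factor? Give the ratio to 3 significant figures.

Star 1: M = m − 5 log₁₀ d + 5 = 15.72 − 5·3.1461 + 5 = 4.989
Star 2: d = 1/p = 1/0.593″ = 1.686 pc
Star 2: M = m − 5 log₁₀ d + 5 = 11.21 − 5·0.2269 + 5 = 15.075
ΔM = M_1 − M_2 = 4.989 − (15.075) = -10.086; smaller M is more luminous → Star 1.
L ratio = 10^(0.4 |ΔM|) = 10^4.034 = 10820

Star 1 is more luminous, by a factor of 10800.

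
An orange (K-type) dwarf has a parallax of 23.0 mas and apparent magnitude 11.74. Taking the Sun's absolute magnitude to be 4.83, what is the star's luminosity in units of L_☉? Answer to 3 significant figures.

d = 1/p = 1000/23.0 mas = 43.48 pc
M = m − 5 log₁₀ d + 5 = 11.74 − 5·1.6383 + 5 = 8.549
M − M_☉ = 8.549 − 4.83 = 3.719
L/L_☉ = 10^(−0.4 × 3.719) = 0.03255

L/L_☉ ≈ 0.0325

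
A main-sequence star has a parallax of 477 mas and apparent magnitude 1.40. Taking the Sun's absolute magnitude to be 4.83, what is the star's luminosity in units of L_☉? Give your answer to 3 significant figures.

L/L_☉ ≈ 1.04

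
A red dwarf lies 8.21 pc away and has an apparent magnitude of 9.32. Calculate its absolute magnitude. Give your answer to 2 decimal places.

M ≈ 9.75

5 log₁₀(d/10 pc) = 5 log₁₀(8.210) − 5 = -0.428
M = m − 5 log₁₀(d/10) = 9.32 + 0.428 = 9.748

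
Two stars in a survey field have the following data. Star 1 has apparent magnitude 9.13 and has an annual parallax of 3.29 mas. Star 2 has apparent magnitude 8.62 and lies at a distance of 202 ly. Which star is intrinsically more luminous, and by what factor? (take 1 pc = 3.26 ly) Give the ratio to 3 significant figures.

Star 1 is more luminous, by a factor of 15.0.

Star 1: p = 3.29 mas = 3.29×10^-3″ → d = 1/p = 304.0 pc
Star 1: M = m − 5 log₁₀ d + 5 = 9.13 − 5·2.4828 + 5 = 1.716
Star 2: d = 202 ly / 3.26 = 61.96 pc
Star 2: M = m − 5 log₁₀ d + 5 = 8.62 − 5·1.7921 + 5 = 4.659
ΔM = M_1 − M_2 = 1.716 − (4.659) = -2.943; smaller M is more luminous → Star 1.
L ratio = 10^(0.4 |ΔM|) = 10^1.177 = 15.04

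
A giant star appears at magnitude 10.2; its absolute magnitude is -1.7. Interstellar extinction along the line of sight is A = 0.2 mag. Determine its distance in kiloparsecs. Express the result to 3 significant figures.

d ≈ 2.19 kpc

m − M = 5 log₁₀(d/10 pc) + A  ⇒  10.2 − (-1.7) − 0.2 = 5 log₁₀(d/10)
11.700 = 5 log₁₀(d/10)
log₁₀ d = (m − M − A)/5 + 1 = 3.3400
d = 10^3.3400 = 2188 pc
= 2.188 kpc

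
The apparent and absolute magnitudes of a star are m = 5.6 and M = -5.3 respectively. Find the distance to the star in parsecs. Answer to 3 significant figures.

d ≈ 1510 pc

Distance modulus: m − M = 5.6 − (-5.3) = 10.900
m − M = 5 log₁₀ d − 5
log₁₀ d = (m − M)/5 + 1 = 3.1800
d = 10^3.1800 = 1514 pc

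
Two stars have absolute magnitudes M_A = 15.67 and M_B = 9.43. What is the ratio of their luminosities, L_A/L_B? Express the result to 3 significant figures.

ΔM = M_A − M_B = 6.24
L_A/L_B = 10^(−0.4 ΔM) = 10^-2.496 = 3.192×10^-3

L_A/L_B ≈ 3.19×10^-3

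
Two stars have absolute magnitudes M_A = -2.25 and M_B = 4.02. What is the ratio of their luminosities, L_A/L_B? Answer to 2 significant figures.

L_A/L_B ≈ 320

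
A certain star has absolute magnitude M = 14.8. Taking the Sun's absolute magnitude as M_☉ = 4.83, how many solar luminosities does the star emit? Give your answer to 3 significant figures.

L/L_☉ ≈ 1.03×10^-4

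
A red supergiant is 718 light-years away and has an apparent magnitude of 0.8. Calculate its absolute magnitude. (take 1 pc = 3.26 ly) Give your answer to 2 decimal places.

M ≈ -5.91

d = 718 ly / 3.26 = 220.2 pc
5 log₁₀(d/10 pc) = 5 log₁₀(220.2) − 5 = 6.715
M = m − 5 log₁₀(d/10) = 0.8 − 6.715 = -5.915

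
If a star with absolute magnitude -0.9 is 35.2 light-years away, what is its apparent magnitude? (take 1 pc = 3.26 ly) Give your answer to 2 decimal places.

m ≈ -0.73

d = 35.2 ly / 3.26 = 10.80 pc
m = M + 5 log₁₀ d − 5 = -0.9 + 5·1.0333 − 5 = -0.733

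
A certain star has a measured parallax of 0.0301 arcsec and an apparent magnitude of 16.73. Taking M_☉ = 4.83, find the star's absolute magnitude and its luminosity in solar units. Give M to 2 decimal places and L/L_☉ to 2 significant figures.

M ≈ 14.12; L/L_☉ ≈ 1.9×10^-4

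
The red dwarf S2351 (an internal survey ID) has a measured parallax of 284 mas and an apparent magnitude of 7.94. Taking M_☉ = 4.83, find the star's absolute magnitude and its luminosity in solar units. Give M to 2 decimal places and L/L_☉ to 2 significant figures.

M ≈ 10.21; L/L_☉ ≈ 7.1×10^-3

d = 1/p = 1000/284 mas = 3.521 pc
M = m − 5 log₁₀ d + 5 = 7.94 − 5·0.5467 + 5 = 10.207
M − M_☉ = 10.207 − 4.83 = 5.377
L/L_☉ = 10^(−0.4 × 5.377) = 7.069×10^-3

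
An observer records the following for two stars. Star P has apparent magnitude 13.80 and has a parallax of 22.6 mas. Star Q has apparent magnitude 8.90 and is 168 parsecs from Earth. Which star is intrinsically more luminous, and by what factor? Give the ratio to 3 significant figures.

Star Q is more luminous, by a factor of 1310.

Star P: p = 22.6 mas = 0.0226″ → d = 1/p = 44.25 pc
Star P: M = m − 5 log₁₀ d + 5 = 13.80 − 5·1.6459 + 5 = 10.571
Star Q: M = m − 5 log₁₀ d + 5 = 8.90 − 5·2.2253 + 5 = 2.773
ΔM = M_P − M_Q = 10.571 − (2.773) = 7.797; smaller M is more luminous → Star Q.
L ratio = 10^(0.4 |ΔM|) = 10^3.119 = 1315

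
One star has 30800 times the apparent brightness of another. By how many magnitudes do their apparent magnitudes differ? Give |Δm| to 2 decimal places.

Pogson: Δm = −2.5 log₁₀(ratio) = −2.5 log₁₀(30800) = −2.5 × 4.4886 = -11.221

|Δm| ≈ 11.22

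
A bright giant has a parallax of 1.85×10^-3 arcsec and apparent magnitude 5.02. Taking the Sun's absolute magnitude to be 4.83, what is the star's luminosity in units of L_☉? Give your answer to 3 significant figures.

L/L_☉ ≈ 2450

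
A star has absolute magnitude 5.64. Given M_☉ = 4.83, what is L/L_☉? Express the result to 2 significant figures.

L/L_☉ ≈ 0.47

M − M_☉ = 5.64 − 4.83 = 0.810
L/L_☉ = 10^(−0.4 (M − M_☉)) = 10^-0.324 = 0.4742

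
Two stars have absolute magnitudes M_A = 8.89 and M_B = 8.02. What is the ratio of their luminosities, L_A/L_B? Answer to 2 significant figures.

L_A/L_B ≈ 0.45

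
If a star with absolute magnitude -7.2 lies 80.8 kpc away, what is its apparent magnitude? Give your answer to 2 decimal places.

d = 80.8 kpc = 80800 pc
m = M + 5 log₁₀ d − 5 = -7.2 + 5·4.9074 − 5 = 12.337

m ≈ 12.34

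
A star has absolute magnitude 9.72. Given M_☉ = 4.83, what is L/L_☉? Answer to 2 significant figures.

M − M_☉ = 9.72 − 4.83 = 4.890
L/L_☉ = 10^(−0.4 (M − M_☉)) = 10^-1.956 = 0.01107

L/L_☉ ≈ 0.011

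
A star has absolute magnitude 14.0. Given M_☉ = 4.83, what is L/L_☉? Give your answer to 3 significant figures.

L/L_☉ ≈ 2.15×10^-4

M − M_☉ = 14.0 − 4.83 = 9.170
L/L_☉ = 10^(−0.4 (M − M_☉)) = 10^-3.668 = 2.148×10^-4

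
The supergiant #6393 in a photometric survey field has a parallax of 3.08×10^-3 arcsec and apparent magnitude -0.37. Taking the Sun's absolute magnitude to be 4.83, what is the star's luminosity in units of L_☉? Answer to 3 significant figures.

L/L_☉ ≈ 127000

d = 1/p = 1/3.08×10^-3″ = 324.7 pc
M = m − 5 log₁₀ d + 5 = -0.37 − 5·2.5114 + 5 = -7.927
M − M_☉ = -7.927 − 4.83 = -12.757
L/L_☉ = 10^(−0.4 × -12.757) = 126700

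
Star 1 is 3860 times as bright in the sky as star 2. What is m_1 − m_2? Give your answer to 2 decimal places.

Pogson: Δm = −2.5 log₁₀(ratio) = −2.5 log₁₀(3860) = −2.5 × 3.5866 = -8.966
Star 1 is brighter, so it has the smaller magnitude: the difference is negative.

m_1 − m_2 ≈ -8.97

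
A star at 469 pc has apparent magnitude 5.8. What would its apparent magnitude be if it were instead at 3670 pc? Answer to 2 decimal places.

m ≈ 10.27

Flux ∝ 1/d², so Δm = 5 log₁₀(d₂/d₁) = 5 log₁₀(3670/469) = 4.467
m₂ = m₁ + Δm = 5.8 + (4.467) = 10.267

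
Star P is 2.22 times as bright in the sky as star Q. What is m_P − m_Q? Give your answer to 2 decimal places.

Pogson: Δm = −2.5 log₁₀(ratio) = −2.5 log₁₀(2.22) = −2.5 × 0.3464 = -0.866
Star P is brighter, so it has the smaller magnitude: the difference is negative.

m_P − m_Q ≈ -0.87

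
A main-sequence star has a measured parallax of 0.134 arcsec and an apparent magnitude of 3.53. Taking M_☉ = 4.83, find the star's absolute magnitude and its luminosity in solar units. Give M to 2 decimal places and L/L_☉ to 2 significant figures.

M ≈ 4.17; L/L_☉ ≈ 1.8

d = 1/p = 1/0.134″ = 7.463 pc
M = m − 5 log₁₀ d + 5 = 3.53 − 5·0.8729 + 5 = 4.166
M − M_☉ = 4.166 − 4.83 = -0.664
L/L_☉ = 10^(−0.4 × -0.664) = 1.844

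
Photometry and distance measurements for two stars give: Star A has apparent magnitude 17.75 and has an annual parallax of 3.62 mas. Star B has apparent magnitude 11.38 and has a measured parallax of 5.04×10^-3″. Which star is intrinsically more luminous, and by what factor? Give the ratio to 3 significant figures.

Star B is more luminous, by a factor of 182.

Star A: p = 3.62 mas = 3.62×10^-3″ → d = 1/p = 276.2 pc
Star A: M = m − 5 log₁₀ d + 5 = 17.75 − 5·2.4413 + 5 = 10.544
Star B: d = 1/p = 1/5.04×10^-3″ = 198.4 pc
Star B: M = m − 5 log₁₀ d + 5 = 11.38 − 5·2.2976 + 5 = 4.892
ΔM = M_A − M_B = 10.544 − (4.892) = 5.651; smaller M is more luminous → Star B.
L ratio = 10^(0.4 |ΔM|) = 10^2.261 = 182.2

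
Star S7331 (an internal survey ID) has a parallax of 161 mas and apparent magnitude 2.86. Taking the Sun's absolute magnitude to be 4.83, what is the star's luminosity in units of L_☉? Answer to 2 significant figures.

L/L_☉ ≈ 2.4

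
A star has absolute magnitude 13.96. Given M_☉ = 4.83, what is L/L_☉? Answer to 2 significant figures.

L/L_☉ ≈ 2.2×10^-4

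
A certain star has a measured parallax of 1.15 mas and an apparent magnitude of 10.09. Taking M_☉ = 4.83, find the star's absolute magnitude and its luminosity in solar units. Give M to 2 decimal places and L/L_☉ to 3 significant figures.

M ≈ 0.39; L/L_☉ ≈ 59.5

d = 1/p = 1000/1.15 mas = 869.6 pc
M = m − 5 log₁₀ d + 5 = 10.09 − 5·2.9393 + 5 = 0.393
M − M_☉ = 0.393 − 4.83 = -4.437
L/L_☉ = 10^(−0.4 × -4.437) = 59.51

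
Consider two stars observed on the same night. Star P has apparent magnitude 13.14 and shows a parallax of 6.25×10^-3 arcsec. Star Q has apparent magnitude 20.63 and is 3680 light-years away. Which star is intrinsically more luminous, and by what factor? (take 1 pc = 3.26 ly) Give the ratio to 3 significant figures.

Star P is more luminous, by a factor of 19.9.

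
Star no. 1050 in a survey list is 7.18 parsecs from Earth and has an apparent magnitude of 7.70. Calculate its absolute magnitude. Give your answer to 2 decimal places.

5 log₁₀(d/10 pc) = 5 log₁₀(7.180) − 5 = -0.719
M = m − 5 log₁₀(d/10) = 7.70 + 0.719 = 8.419

M ≈ 8.42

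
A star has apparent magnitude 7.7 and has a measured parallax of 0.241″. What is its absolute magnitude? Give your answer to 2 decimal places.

M ≈ 9.61

d = 1/p = 1/0.241″ = 4.149 pc
5 log₁₀(d/10 pc) = 5 log₁₀(4.149) − 5 = -1.910
M = m − 5 log₁₀(d/10) = 7.7 + 1.910 = 9.610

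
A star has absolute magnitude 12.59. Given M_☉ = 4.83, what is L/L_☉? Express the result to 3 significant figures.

M − M_☉ = 12.59 − 4.83 = 7.760
L/L_☉ = 10^(−0.4 (M − M_☉)) = 10^-3.104 = 7.870×10^-4

L/L_☉ ≈ 7.87×10^-4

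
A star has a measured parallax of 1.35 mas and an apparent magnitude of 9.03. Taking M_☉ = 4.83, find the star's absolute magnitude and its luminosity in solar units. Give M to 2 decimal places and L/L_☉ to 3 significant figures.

d = 1/p = 1000/1.35 mas = 740.7 pc
M = m − 5 log₁₀ d + 5 = 9.03 − 5·2.8697 + 5 = -0.318
M − M_☉ = -0.318 − 4.83 = -5.148
L/L_☉ = 10^(−0.4 × -5.148) = 114.6

M ≈ -0.32; L/L_☉ ≈ 115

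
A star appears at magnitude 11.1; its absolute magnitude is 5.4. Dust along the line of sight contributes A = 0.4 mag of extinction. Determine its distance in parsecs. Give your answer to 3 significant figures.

m − M = 5 log₁₀(d/10 pc) + A  ⇒  11.1 − (5.4) − 0.4 = 5 log₁₀(d/10)
5.300 = 5 log₁₀(d/10)
log₁₀ d = (m − M − A)/5 + 1 = 2.0600
d = 10^2.0600 = 114.8 pc

d ≈ 115 pc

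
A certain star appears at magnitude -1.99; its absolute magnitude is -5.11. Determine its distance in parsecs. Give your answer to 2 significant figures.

d ≈ 42 pc

Distance modulus: m − M = -1.99 − (-5.11) = 3.120
m − M = 5 log₁₀ d − 5
log₁₀ d = (m − M)/5 + 1 = 1.6240
d = 10^1.6240 = 42.07 pc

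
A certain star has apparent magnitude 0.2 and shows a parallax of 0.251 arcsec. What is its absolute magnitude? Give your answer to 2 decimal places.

d = 1/p = 1/0.251″ = 3.984 pc
5 log₁₀(d/10 pc) = 5 log₁₀(3.984) − 5 = -1.998
M = m − 5 log₁₀(d/10) = 0.2 + 1.998 = 2.198

M ≈ 2.20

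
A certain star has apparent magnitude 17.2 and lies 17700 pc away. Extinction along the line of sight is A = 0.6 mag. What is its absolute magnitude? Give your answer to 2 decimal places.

M ≈ 0.36

5 log₁₀(d/10 pc) = 5 log₁₀(17700) − 5 = 16.240
M = m − 5 log₁₀(d/10) − A = 17.2 − 16.240 − 0.6 = 0.360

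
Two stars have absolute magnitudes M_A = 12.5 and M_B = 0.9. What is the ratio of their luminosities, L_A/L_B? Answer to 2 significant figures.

ΔM = M_A − M_B = 11.6
L_A/L_B = 10^(−0.4 ΔM) = 10^-4.640 = 2.291×10^-5

L_A/L_B ≈ 2.3×10^-5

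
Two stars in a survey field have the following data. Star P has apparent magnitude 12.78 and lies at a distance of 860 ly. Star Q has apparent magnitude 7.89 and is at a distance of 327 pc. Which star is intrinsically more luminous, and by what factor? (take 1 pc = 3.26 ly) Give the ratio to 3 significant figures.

Star Q is more luminous, by a factor of 139.

Star P: d = 860 ly / 3.26 = 263.8 pc
Star P: M = m − 5 log₁₀ d + 5 = 12.78 − 5·2.4213 + 5 = 5.674
Star Q: M = m − 5 log₁₀ d + 5 = 7.89 − 5·2.5145 + 5 = 0.317
ΔM = M_P − M_Q = 5.674 − (0.317) = 5.356; smaller M is more luminous → Star Q.
L ratio = 10^(0.4 |ΔM|) = 10^2.143 = 138.8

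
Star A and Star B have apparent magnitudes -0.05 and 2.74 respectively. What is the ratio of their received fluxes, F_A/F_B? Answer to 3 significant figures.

Δm = -0.05 − (2.74) = -2.79
Flux ratio = 10^(−0.4 Δm) = 10^(−0.4 × -2.79) = 10^1.116 = 13.06

F_A/F_B ≈ 13.1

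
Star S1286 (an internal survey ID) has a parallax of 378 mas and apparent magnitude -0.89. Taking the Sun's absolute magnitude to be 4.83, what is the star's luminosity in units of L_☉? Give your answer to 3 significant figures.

L/L_☉ ≈ 13.6

d = 1/p = 1000/378 mas = 2.646 pc
M = m − 5 log₁₀ d + 5 = -0.89 − 5·0.4225 + 5 = 1.997
M − M_☉ = 1.997 − 4.83 = -2.833
L/L_☉ = 10^(−0.4 × -2.833) = 13.58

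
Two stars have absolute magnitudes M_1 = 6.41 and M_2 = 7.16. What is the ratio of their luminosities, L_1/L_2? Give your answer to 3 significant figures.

ΔM = M_1 − M_2 = -0.75
L_1/L_2 = 10^(−0.4 ΔM) = 10^0.300 = 1.995

L_1/L_2 ≈ 2.00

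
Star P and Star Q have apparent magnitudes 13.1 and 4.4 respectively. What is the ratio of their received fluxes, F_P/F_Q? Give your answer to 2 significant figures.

F_P/F_Q ≈ 3.3×10^-4

Magnitude difference = 8.7
Flux ratio = 10^(−0.4 Δm) = 10^(−0.4 × 8.7) = 10^-3.480 = 3.311×10^-4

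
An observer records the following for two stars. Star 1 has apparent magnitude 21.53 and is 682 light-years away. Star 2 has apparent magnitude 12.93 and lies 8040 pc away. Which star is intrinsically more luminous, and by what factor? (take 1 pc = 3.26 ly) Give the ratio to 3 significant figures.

Star 2 is more luminous, by a factor of 4.07×10^6.

Star 1: d = 682 ly / 3.26 = 209.2 pc
Star 1: M = m − 5 log₁₀ d + 5 = 21.53 − 5·2.3206 + 5 = 14.927
Star 2: M = m − 5 log₁₀ d + 5 = 12.93 − 5·3.9053 + 5 = -1.596
ΔM = M_1 − M_2 = 14.927 − (-1.596) = 16.523; smaller M is more luminous → Star 2.
L ratio = 10^(0.4 |ΔM|) = 10^6.609 = 4.068×10^6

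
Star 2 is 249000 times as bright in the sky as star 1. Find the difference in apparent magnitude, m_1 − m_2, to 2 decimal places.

m_1 − m_2 ≈ 13.49

Pogson: Δm = −2.5 log₁₀(ratio) = −2.5 log₁₀(249000) = −2.5 × 5.3962 = -13.490
Star 2 is brighter so has the smaller magnitude: m_1 − m_2 is positive.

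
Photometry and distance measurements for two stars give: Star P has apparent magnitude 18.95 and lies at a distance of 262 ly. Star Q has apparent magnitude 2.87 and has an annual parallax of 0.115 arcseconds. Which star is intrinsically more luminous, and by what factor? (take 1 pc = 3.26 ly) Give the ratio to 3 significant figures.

Star Q is more luminous, by a factor of 31700.

Star P: d = 262 ly / 3.26 = 80.37 pc
Star P: M = m − 5 log₁₀ d + 5 = 18.95 − 5·1.9051 + 5 = 14.425
Star Q: d = 1/p = 1/0.115″ = 8.696 pc
Star Q: M = m − 5 log₁₀ d + 5 = 2.87 − 5·0.9393 + 5 = 3.173
ΔM = M_P − M_Q = 14.425 − (3.173) = 11.251; smaller M is more luminous → Star Q.
L ratio = 10^(0.4 |ΔM|) = 10^4.500 = 31650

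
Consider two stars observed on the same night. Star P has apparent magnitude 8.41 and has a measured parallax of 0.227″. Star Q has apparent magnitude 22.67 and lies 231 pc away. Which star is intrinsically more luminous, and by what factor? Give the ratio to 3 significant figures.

Star P: d = 1/p = 1/0.227″ = 4.405 pc
Star P: M = m − 5 log₁₀ d + 5 = 8.41 − 5·0.6440 + 5 = 10.190
Star Q: M = m − 5 log₁₀ d + 5 = 22.67 − 5·2.3636 + 5 = 15.852
ΔM = M_P − M_Q = 10.190 − (15.852) = -5.662; smaller M is more luminous → Star P.
L ratio = 10^(0.4 |ΔM|) = 10^2.265 = 184.0

Star P is more luminous, by a factor of 184.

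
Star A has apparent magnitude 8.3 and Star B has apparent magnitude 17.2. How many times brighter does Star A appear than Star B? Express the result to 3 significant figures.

3630

Δm = 8.3 − (17.2) = -8.9
Flux ratio = 10^(−0.4 Δm) = 10^(−0.4 × -8.9) = 10^3.560 = 3631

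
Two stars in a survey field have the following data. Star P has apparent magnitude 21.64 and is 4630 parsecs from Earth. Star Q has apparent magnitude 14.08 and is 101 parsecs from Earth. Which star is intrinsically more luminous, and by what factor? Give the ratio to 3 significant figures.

Star P: M = m − 5 log₁₀ d + 5 = 21.64 − 5·3.6656 + 5 = 8.312
Star Q: M = m − 5 log₁₀ d + 5 = 14.08 − 5·2.0043 + 5 = 9.058
ΔM = M_P − M_Q = 8.312 − (9.058) = -0.746; smaller M is more luminous → Star P.
L ratio = 10^(0.4 |ΔM|) = 10^0.299 = 1.988

Star P is more luminous, by a factor of 1.99.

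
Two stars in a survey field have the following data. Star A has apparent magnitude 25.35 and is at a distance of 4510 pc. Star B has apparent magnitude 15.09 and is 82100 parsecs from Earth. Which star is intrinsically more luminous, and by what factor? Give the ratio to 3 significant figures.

Star A: M = m − 5 log₁₀ d + 5 = 25.35 − 5·3.6542 + 5 = 12.079
Star B: M = m − 5 log₁₀ d + 5 = 15.09 − 5·4.9143 + 5 = -4.482
ΔM = M_A − M_B = 12.079 − (-4.482) = 16.561; smaller M is more luminous → Star B.
L ratio = 10^(0.4 |ΔM|) = 10^6.624 = 4.210×10^6

Star B is more luminous, by a factor of 4.21×10^6.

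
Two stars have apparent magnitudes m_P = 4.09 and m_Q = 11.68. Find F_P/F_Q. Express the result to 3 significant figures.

F_P/F_Q ≈ 1090

Magnitude difference = -7.59
Flux ratio = 10^(−0.4 Δm) = 10^(−0.4 × -7.59) = 10^3.036 = 1086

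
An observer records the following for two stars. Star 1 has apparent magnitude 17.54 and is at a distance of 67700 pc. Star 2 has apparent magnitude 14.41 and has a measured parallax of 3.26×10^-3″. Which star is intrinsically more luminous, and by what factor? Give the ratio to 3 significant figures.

Star 1 is more luminous, by a factor of 2730.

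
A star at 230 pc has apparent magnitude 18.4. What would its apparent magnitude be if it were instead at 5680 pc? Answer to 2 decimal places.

m ≈ 25.36

Flux ∝ 1/d², so Δm = 5 log₁₀(d₂/d₁) = 5 log₁₀(5680/230) = 6.963
m₂ = m₁ + Δm = 18.4 + (6.963) = 25.363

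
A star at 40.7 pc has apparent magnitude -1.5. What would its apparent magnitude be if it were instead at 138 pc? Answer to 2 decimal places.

m ≈ 1.15

Flux ∝ 1/d², so Δm = 5 log₁₀(d₂/d₁) = 5 log₁₀(138/40.7) = 2.651
m₂ = m₁ + Δm = -1.5 + (2.651) = 1.151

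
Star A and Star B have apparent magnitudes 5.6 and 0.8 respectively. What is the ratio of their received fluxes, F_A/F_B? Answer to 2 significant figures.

Δm = 5.6 − (0.8) = 4.8
Flux ratio = 10^(−0.4 Δm) = 10^(−0.4 × 4.8) = 10^-1.920 = 0.01202

F_A/F_B ≈ 0.012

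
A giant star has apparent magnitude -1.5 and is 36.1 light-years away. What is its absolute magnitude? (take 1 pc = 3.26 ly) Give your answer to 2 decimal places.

d = 36.1 ly / 3.26 = 11.07 pc
5 log₁₀(d/10 pc) = 5 log₁₀(11.07) − 5 = 0.221
M = m − 5 log₁₀(d/10) = -1.5 − 0.221 = -1.721

M ≈ -1.72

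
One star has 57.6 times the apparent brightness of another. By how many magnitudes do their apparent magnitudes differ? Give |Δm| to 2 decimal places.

|Δm| ≈ 4.40

Pogson: Δm = −2.5 log₁₀(ratio) = −2.5 log₁₀(57.6) = −2.5 × 1.7604 = -4.401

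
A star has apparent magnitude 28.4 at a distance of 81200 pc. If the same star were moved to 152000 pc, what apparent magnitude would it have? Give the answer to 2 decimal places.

Flux ∝ 1/d², so Δm = 5 log₁₀(d₂/d₁) = 5 log₁₀(152000/81200) = 1.361
m₂ = m₁ + Δm = 28.4 + (1.361) = 29.761

m ≈ 29.76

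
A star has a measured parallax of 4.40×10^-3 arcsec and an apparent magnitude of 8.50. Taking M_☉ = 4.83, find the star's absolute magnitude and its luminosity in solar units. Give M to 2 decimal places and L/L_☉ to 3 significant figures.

M ≈ 1.72; L/L_☉ ≈ 17.6

d = 1/p = 1/4.40×10^-3″ = 227.3 pc
M = m − 5 log₁₀ d + 5 = 8.50 − 5·2.3565 + 5 = 1.717
M − M_☉ = 1.717 − 4.83 = -3.113
L/L_☉ = 10^(−0.4 × -3.113) = 17.58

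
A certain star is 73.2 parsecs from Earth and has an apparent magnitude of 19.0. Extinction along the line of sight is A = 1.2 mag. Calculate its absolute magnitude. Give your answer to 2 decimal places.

M ≈ 13.48

5 log₁₀(d/10 pc) = 5 log₁₀(73.20) − 5 = 4.323
M = m − 5 log₁₀(d/10) − A = 19.0 − 4.323 − 1.2 = 13.477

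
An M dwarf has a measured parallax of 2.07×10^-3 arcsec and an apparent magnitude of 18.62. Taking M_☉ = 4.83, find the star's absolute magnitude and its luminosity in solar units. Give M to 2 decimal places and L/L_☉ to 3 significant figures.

M ≈ 10.20; L/L_☉ ≈ 7.11×10^-3

d = 1/p = 1/2.07×10^-3″ = 483.1 pc
M = m − 5 log₁₀ d + 5 = 18.62 − 5·2.6840 + 5 = 10.200
M − M_☉ = 10.200 − 4.83 = 5.370
L/L_☉ = 10^(−0.4 × 5.370) = 7.113×10^-3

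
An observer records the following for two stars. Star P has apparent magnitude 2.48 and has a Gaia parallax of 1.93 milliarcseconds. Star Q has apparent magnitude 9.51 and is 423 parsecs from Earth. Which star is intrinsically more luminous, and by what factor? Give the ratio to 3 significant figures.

Star P is more luminous, by a factor of 973.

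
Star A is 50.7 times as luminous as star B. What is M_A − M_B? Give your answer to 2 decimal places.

M_A − M_B ≈ -4.26

Pogson: ΔM = −2.5 log₁₀(ratio) = −2.5 log₁₀(50.7) = −2.5 × 1.7050 = -4.263
Star A is brighter, so it has the smaller magnitude: the difference is negative.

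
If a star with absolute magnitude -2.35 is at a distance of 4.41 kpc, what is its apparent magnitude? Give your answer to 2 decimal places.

m ≈ 10.87

d = 4.41 kpc = 4410 pc
m = M + 5 log₁₀ d − 5 = -2.35 + 5·3.6444 − 5 = 10.872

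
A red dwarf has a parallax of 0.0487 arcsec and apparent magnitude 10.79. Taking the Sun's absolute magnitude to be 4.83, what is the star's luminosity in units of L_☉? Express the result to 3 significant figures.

d = 1/p = 1/0.0487″ = 20.53 pc
M = m − 5 log₁₀ d + 5 = 10.79 − 5·1.3125 + 5 = 9.228
M − M_☉ = 9.228 − 4.83 = 4.398
L/L_☉ = 10^(−0.4 × 4.398) = 0.01742

L/L_☉ ≈ 0.0174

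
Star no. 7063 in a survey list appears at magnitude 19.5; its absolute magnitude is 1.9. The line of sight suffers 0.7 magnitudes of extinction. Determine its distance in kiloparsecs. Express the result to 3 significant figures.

d ≈ 24.0 kpc

m − M = 5 log₁₀(d/10 pc) + A  ⇒  19.5 − (1.9) − 0.7 = 5 log₁₀(d/10)
16.900 = 5 log₁₀(d/10)
log₁₀ d = (m − M − A)/5 + 1 = 4.3800
d = 10^4.3800 = 23990 pc
= 23.99 kpc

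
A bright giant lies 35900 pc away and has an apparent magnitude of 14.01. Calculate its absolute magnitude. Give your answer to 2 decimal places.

5 log₁₀(d/10 pc) = 5 log₁₀(35900) − 5 = 17.775
M = m − 5 log₁₀(d/10) = 14.01 − 17.775 = -3.765

M ≈ -3.77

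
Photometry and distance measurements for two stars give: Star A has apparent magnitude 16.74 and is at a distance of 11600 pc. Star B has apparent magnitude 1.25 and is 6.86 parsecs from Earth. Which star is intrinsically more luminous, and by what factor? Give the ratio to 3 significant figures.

Star A is more luminous, by a factor of 1.82.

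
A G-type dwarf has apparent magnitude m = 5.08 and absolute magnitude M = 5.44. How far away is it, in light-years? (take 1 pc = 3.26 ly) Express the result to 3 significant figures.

d ≈ 27.6 ly

μ = m − M = -0.360
m − M = 5 log₁₀ d − 5
log₁₀ d = (m − M)/5 + 1 = 0.9280
d = 10^0.9280 = 8.472 pc
= 27.62 ly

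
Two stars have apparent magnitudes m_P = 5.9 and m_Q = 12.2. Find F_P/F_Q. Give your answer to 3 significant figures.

F_P/F_Q ≈ 331

Magnitude difference = -6.3
Flux ratio = 10^(−0.4 Δm) = 10^(−0.4 × -6.3) = 10^2.520 = 331.1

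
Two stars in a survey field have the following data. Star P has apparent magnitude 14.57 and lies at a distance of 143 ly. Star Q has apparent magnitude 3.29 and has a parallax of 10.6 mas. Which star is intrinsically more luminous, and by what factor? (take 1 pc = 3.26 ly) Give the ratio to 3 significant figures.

Star P: d = 143 ly / 3.26 = 43.87 pc
Star P: M = m − 5 log₁₀ d + 5 = 14.57 − 5·1.6421 + 5 = 11.359
Star Q: p = 10.6 mas = 0.0106″ → d = 1/p = 94.34 pc
Star Q: M = m − 5 log₁₀ d + 5 = 3.29 − 5·1.9747 + 5 = -1.583
ΔM = M_P − M_Q = 11.359 − (-1.583) = 12.943; smaller M is more luminous → Star Q.
L ratio = 10^(0.4 |ΔM|) = 10^5.177 = 150400

Star Q is more luminous, by a factor of 150000.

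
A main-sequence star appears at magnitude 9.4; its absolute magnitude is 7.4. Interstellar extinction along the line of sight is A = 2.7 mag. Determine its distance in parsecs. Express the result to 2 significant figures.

m − M = 5 log₁₀(d/10 pc) + A  ⇒  9.4 − (7.4) − 2.7 = 5 log₁₀(d/10)
-0.700 = 5 log₁₀(d/10)
log₁₀ d = (m − M − A)/5 + 1 = 0.8600
d = 10^0.8600 = 7.244 pc

d ≈ 7.2 pc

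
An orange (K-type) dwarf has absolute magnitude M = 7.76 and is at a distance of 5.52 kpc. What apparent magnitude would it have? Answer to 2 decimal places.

m ≈ 21.47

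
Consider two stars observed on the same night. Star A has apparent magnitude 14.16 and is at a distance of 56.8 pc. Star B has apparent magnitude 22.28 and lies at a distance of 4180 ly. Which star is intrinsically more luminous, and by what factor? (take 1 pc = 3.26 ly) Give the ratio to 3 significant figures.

Star A is more luminous, by a factor of 3.47.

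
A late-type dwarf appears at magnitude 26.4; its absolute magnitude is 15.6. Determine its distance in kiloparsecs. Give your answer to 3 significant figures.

d ≈ 1.45 kpc

Distance modulus: m − M = 26.4 − (15.6) = 10.800
m − M = 5 log₁₀ d − 5
log₁₀ d = (m − M)/5 + 1 = 3.1600
d = 10^3.1600 = 1445 pc
= 1.445 kpc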